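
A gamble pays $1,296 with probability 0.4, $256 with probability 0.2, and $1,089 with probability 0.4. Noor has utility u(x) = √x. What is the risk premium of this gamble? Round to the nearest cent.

$56.56

E[u] = 0.4·√1296 + 0.2·√256 + 0.4·√1089 = 0.4·36 + 0.2·16 + 0.4·33 = 30.8
CE = (30.8)² = 948.64
Risk premium = EV − CE = 1005.2 − 948.64 = 56.56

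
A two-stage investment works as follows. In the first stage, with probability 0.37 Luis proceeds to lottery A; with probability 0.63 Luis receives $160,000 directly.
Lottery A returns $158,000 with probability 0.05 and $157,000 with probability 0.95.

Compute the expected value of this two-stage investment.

EV(A) = 0.05 × 158000 + 0.95 × 157000 = 7900 + 149150 = 157050
Branch B: 160000 (certain)
Overall = 0.37 × 157050 + 0.63 × 160000 = 58108.5 + 100800 = 158908.5

$158,908.50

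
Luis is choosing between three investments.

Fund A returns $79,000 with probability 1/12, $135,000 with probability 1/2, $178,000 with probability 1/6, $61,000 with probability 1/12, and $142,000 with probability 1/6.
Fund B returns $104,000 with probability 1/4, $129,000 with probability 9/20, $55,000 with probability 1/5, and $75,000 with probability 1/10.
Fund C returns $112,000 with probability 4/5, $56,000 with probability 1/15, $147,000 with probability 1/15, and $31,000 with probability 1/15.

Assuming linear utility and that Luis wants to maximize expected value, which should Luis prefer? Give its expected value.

Fund A ($132,500)

Fund A = 1/12 × 79000 + 1/2 × 135000 + 1/6 × 178000 + 1/12 × 61000 + 1/6 × 142000 = 6583.3333 + 67500 + 29666.6667 + 5083.3333 + 23666.6667 = 132500
Fund B = 1/4 × 104000 + 9/20 × 129000 + 1/5 × 55000 + 1/10 × 75000 = 26000 + 58050 + 11000 + 7500 = 102550
Fund C = 4/5 × 112000 + 1/15 × 56000 + 1/15 × 147000 + 1/15 × 31000 = 89600 + 3733.3333 + 9800 + 2066.6667 = 105200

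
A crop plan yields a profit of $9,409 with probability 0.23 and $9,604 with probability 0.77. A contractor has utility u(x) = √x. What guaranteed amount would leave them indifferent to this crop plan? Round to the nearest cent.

$9,558.97

E[u] = 0.23·√9409 + 0.77·√9604 = 0.23·97 + 0.77·98 = 97.77
CE = (97.77)² = 9558.9729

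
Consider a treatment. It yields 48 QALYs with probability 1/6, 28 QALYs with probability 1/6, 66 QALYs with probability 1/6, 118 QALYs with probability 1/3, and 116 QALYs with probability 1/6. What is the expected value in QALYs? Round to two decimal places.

EV = 1/6 × 48 + 1/6 × 28 + 1/6 × 66 + 1/3 × 118 + 1/6 × 116 = 8 + 4.6667 + 11 + 39.3333 + 19.3333 = 82.3333

82.33 QALYs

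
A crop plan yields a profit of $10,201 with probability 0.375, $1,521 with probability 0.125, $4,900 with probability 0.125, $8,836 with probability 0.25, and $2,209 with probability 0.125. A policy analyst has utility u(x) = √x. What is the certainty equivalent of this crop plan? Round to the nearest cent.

$6,540.77

E[u] = 0.375·√10201 + 0.125·√1521 + 0.125·√4900 + 0.25·√8836 + 0.125·√2209 = 0.375·101 + 0.125·39 + 0.125·70 + 0.25·94 + 0.125·47 = 80.875
CE = (80.875)² = 6540.765625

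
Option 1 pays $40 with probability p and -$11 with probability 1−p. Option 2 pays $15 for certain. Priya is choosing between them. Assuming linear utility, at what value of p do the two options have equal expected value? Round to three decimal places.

p = 0.510

p·40 + (1−p)·(-11) = 15
51p − 11 = 15
p = (15 + 11) / 51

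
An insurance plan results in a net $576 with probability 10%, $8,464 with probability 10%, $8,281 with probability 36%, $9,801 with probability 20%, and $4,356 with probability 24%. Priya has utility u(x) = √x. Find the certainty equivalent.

E[u] = 0.1·√576 + 0.1·√8464 + 0.36·√8281 + 0.2·√9801 + 0.24·√4356 = 0.1·24 + 0.1·92 + 0.36·91 + 0.2·99 + 0.24·66 = 80
CE = (80)² = 6400

$6,400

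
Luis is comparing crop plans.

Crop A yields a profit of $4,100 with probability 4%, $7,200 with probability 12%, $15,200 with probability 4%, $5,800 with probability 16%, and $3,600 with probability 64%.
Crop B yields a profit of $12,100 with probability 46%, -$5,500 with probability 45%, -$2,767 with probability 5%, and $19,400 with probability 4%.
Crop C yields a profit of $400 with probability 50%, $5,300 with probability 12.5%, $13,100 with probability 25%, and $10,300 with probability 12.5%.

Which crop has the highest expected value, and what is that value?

Crop C ($5,425)

Crop A = 0.04 × 4100 + 0.12 × 7200 + 0.04 × 15200 + 0.16 × 5800 + 0.64 × 3600 = 164 + 864 + 608 + 928 + 2304 = 4868
Crop B = 0.46 × 12100 + 0.45 × (-5500) + 0.05 × (-2767) + 0.04 × 19400 = 5566 − 2475 − 138.35 + 776 = 3728.65
Crop C = 0.5 × 400 + 0.125 × 5300 + 0.25 × 13100 + 0.125 × 10300 = 200 + 662.5 + 3275 + 1287.5 = 5425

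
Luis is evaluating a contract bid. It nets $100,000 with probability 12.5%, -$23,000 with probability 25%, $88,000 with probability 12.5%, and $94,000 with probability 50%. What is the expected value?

EV = 0.125 × 100000 + 0.25 × (-23000) + 0.125 × 88000 + 0.5 × 94000 = 12500 − 5750 + 11000 + 47000 = 64750

$64,750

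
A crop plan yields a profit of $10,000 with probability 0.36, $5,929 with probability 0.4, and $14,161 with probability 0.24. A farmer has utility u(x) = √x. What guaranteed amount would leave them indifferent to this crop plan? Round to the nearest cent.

$9,093.53

E[u] = 0.36·√10000 + 0.4·√5929 + 0.24·√14161 = 0.36·100 + 0.4·77 + 0.24·119 = 95.36
CE = (95.36)² = 9093.5296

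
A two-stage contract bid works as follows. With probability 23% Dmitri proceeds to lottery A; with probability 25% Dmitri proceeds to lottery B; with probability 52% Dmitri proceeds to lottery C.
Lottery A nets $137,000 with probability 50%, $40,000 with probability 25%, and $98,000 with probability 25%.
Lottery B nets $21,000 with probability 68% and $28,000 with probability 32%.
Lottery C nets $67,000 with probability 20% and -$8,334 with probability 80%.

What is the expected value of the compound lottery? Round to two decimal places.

EV(A) = 0.5 × 137000 + 0.25 × 40000 + 0.25 × 98000 = 68500 + 10000 + 24500 = 103000
EV(B) = 0.68 × 21000 + 0.32 × 28000 = 14280 + 8960 = 23240
EV(C) = 0.2 × 67000 + 0.8 × (-8334) = 13400 − 6667.2 = 6732.8
Overall = 0.23 × 103000 + 0.25 × 23240 + 0.52 × 6732.8 = 23690 + 5810 + 3501.056 = 33001.056

$33,001.06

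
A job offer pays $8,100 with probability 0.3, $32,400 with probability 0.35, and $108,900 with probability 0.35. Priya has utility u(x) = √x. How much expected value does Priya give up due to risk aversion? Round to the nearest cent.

$9,654.75

E[u] = 0.3·√8100 + 0.35·√32400 + 0.35·√108900 = 0.3·90 + 0.35·180 + 0.35·330 = 205.5
CE = (205.5)² = 42230.25
Risk premium = EV − CE = 51885 − 42230.25 = 9654.75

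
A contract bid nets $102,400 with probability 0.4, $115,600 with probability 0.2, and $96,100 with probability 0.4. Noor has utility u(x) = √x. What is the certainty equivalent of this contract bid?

$102,400

E[u] = 0.4·√102400 + 0.2·√115600 + 0.4·√96100 = 0.4·320 + 0.2·340 + 0.4·310 = 320
CE = (320)² = 102400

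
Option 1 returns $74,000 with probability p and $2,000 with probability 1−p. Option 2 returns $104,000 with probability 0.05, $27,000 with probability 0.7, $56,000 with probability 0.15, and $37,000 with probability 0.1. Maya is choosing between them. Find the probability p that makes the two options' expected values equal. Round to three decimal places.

EV(Option 2) = 0.05 × 104000 + 0.7 × 27000 + 0.15 × 56000 + 0.1 × 37000 = 5200 + 18900 + 8400 + 3700 = 36200
p·74000 + (1−p)·2000 = 36200
72000p + 2000 = 36200
p = (36200 − 2000) / 72000

p = 0.475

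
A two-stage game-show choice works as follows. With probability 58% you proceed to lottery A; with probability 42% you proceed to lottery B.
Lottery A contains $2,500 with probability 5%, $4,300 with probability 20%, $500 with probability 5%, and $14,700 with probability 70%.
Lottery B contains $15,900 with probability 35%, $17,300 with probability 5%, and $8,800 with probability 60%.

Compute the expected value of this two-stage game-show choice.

$11,472.20

EV(A) = 0.05 × 2500 + 0.2 × 4300 + 0.05 × 500 + 0.7 × 14700 = 125 + 860 + 25 + 10290 = 11300
EV(B) = 0.35 × 15900 + 0.05 × 17300 + 0.6 × 8800 = 5565 + 865 + 5280 = 11710
Overall = 0.58 × 11300 + 0.42 × 11710 = 6554 + 4918.2 = 11472.2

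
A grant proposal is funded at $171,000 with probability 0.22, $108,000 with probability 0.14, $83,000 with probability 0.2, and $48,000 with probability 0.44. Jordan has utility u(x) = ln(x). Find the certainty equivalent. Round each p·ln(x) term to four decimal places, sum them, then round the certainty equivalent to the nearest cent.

$79,340.18

E[u] = 0.22·ln(171000) + 0.14·ln(108000) + 0.2·ln(83000) + 0.44·ln(48000) = 2.6509 + 1.6226 + 2.2653 + 4.7427 = 11.2815
CE = e^11.2815 ≈ 79340.18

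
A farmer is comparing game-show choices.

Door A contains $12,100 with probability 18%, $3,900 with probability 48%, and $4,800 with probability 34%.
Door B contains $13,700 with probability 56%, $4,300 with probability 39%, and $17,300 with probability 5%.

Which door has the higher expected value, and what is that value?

Door A = 0.18 × 12100 + 0.48 × 3900 + 0.34 × 4800 = 2178 + 1872 + 1632 = 5682
Door B = 0.56 × 13700 + 0.39 × 4300 + 0.05 × 17300 = 7672 + 1677 + 865 = 10214

Door B ($10,214)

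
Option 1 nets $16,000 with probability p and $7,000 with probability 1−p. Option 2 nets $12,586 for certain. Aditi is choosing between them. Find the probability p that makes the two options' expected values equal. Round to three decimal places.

p·16000 + (1−p)·7000 = 12586
9000p + 7000 = 12586
p = (12586 − 7000) / 9000

p = 0.621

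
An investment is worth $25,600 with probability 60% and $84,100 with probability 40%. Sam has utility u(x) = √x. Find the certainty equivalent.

$44,944

E[u] = 0.6·√25600 + 0.4·√84100 = 0.6·160 + 0.4·290 = 212
CE = (212)² = 44944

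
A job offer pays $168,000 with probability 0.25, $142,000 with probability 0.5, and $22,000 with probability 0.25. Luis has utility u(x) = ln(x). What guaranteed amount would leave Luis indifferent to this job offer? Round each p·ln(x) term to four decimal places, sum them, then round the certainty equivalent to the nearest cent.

$92,911.25

E[u] = 0.25·ln(168000) + 0.5·ln(142000) + 0.25·ln(22000) = 3.0079 + 5.9318 + 2.4997 = 11.4394
CE = e^11.4394 ≈ 92911.25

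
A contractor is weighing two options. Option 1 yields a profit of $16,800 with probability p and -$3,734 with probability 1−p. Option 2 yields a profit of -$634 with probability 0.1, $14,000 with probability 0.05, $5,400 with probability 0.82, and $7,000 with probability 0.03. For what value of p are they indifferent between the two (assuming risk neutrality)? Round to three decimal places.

p = 0.439

EV(Option 2) = 0.1 × (-634) + 0.05 × 14000 + 0.82 × 5400 + 0.03 × 7000 = -63.4 + 700 + 4428 + 210 = 5274.6
p·16800 + (1−p)·(-3734) = 5274.6
20534p − 3734 = 5274.6
p = (5274.6 + 3734) / 20534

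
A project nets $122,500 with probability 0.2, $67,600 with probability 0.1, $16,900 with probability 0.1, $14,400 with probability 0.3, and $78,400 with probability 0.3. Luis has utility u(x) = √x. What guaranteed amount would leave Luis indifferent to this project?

$52,441

E[u] = 0.2·√122500 + 0.1·√67600 + 0.1·√16900 + 0.3·√14400 + 0.3·√78400 = 0.2·350 + 0.1·260 + 0.1·130 + 0.3·120 + 0.3·280 = 229
CE = (229)² = 52441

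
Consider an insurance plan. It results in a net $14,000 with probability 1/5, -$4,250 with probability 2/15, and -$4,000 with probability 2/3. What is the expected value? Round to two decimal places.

EV = 1/5 × 14000 + 2/15 × (-4250) + 2/3 × (-4000) = 2800 − 566.6667 − 2666.6667 = -433.3333

-$433.33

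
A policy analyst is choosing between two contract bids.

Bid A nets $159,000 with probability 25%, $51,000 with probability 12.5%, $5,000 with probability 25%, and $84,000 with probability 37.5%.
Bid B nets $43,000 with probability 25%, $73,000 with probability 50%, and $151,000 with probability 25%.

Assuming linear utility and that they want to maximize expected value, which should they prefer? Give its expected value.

Bid B ($85,000)

Bid A = 0.25 × 159000 + 0.125 × 51000 + 0.25 × 5000 + 0.375 × 84000 = 39750 + 6375 + 1250 + 31500 = 78875
Bid B = 0.25 × 43000 + 0.5 × 73000 + 0.25 × 151000 = 10750 + 36500 + 37750 = 85000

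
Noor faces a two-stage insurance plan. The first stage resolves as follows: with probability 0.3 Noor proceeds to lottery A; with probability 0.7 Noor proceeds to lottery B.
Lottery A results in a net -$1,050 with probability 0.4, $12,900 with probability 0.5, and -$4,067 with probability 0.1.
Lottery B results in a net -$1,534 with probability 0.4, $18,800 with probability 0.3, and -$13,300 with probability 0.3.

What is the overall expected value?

$2,412.47

EV(A) = 0.4 × (-1050) + 0.5 × 12900 + 0.1 × (-4067) = -420 + 6450 − 406.7 = 5623.3
EV(B) = 0.4 × (-1534) + 0.3 × 18800 + 0.3 × (-13300) = -613.6 + 5640 − 3990 = 1036.4
Overall = 0.3 × 5623.3 + 0.7 × 1036.4 = 1686.99 + 725.48 = 2412.47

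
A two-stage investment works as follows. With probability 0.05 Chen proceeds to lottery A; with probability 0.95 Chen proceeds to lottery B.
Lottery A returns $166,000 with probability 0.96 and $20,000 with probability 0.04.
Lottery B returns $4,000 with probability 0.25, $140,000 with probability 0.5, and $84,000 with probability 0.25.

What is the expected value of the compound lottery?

$95,408

EV(A) = 0.96 × 166000 + 0.04 × 20000 = 159360 + 800 = 160160
EV(B) = 0.25 × 4000 + 0.5 × 140000 + 0.25 × 84000 = 1000 + 70000 + 21000 = 92000
Overall = 0.05 × 160160 + 0.95 × 92000 = 8008 + 87400 = 95408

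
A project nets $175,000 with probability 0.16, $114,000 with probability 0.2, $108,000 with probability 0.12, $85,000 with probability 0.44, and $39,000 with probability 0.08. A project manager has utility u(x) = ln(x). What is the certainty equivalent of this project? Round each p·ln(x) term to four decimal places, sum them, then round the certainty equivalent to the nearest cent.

$97,841.10

E[u] = 0.16·ln(175000) + 0.2·ln(114000) + 0.12·ln(108000) + 0.44·ln(85000) + 0.08·ln(39000) = 1.9316 + 2.3288 + 1.3908 + 4.9942 + 0.8457 = 11.4911
CE = e^11.4911 ≈ 97841.10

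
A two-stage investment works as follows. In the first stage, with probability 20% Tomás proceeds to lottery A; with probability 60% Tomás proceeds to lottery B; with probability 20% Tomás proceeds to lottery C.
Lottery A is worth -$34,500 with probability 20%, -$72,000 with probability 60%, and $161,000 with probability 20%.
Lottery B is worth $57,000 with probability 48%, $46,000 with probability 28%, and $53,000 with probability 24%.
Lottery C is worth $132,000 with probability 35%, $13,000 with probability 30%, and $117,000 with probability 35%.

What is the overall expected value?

EV(A) = 0.2 × (-34500) + 0.6 × (-72000) + 0.2 × 161000 = -6900 − 43200 + 32200 = -17900
EV(B) = 0.48 × 57000 + 0.28 × 46000 + 0.24 × 53000 = 27360 + 12880 + 12720 = 52960
EV(C) = 0.35 × 132000 + 0.3 × 13000 + 0.35 × 117000 = 46200 + 3900 + 40950 = 91050
Overall = 0.2 × (-17900) + 0.6 × 52960 + 0.2 × 91050 = -3580 + 31776 + 18210 = 46406

$46,406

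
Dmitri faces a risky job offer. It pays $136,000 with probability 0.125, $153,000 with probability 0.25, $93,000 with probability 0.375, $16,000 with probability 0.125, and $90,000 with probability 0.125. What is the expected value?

$103,375

EV = 0.125 × 136000 + 0.25 × 153000 + 0.375 × 93000 + 0.125 × 16000 + 0.125 × 90000 = 17000 + 38250 + 34875 + 2000 + 11250 = 103375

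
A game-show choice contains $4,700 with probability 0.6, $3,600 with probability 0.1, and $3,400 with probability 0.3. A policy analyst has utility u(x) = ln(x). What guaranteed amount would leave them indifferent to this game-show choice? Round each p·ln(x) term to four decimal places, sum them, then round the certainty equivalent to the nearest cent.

$4,153.06

E[u] = 0.6·ln(4700) + 0.1·ln(3600) + 0.3·ln(3400) = 5.0732 + 0.8189 + 2.4395 = 8.3316
CE = e^8.3316 ≈ 4153.06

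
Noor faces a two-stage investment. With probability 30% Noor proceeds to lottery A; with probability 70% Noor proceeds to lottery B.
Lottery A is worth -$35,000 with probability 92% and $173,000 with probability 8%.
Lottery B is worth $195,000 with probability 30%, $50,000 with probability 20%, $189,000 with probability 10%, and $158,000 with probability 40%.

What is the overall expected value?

$99,912

EV(A) = 0.92 × (-35000) + 0.08 × 173000 = -32200 + 13840 = -18360
EV(B) = 0.3 × 195000 + 0.2 × 50000 + 0.1 × 189000 + 0.4 × 158000 = 58500 + 10000 + 18900 + 63200 = 150600
Overall = 0.3 × (-18360) + 0.7 × 150600 = -5508 + 105420 = 99912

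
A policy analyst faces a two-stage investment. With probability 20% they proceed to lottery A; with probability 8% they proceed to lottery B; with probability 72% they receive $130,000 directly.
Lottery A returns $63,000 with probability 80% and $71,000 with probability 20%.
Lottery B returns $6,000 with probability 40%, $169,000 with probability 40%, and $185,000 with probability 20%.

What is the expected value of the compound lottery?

$115,080

EV(A) = 0.8 × 63000 + 0.2 × 71000 = 50400 + 14200 = 64600
EV(B) = 0.4 × 6000 + 0.4 × 169000 + 0.2 × 185000 = 2400 + 67600 + 37000 = 107000
Branch C: 130000 (certain)
Overall = 0.2 × 64600 + 0.08 × 107000 + 0.72 × 130000 = 12920 + 8560 + 93600 = 115080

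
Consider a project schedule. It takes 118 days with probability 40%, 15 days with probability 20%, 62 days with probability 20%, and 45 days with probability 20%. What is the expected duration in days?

71.6 days

EV = 0.4 × 118 + 0.2 × 15 + 0.2 × 62 + 0.2 × 45 = 47.2 + 3 + 12.4 + 9 = 71.6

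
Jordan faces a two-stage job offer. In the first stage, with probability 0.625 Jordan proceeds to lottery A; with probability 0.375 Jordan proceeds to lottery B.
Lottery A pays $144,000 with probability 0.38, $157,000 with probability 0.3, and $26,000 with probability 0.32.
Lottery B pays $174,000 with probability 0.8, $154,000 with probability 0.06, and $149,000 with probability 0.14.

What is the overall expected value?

$132,325

EV(A) = 0.38 × 144000 + 0.3 × 157000 + 0.32 × 26000 = 54720 + 47100 + 8320 = 110140
EV(B) = 0.8 × 174000 + 0.06 × 154000 + 0.14 × 149000 = 139200 + 9240 + 20860 = 169300
Overall = 0.625 × 110140 + 0.375 × 169300 = 68837.5 + 63487.5 = 132325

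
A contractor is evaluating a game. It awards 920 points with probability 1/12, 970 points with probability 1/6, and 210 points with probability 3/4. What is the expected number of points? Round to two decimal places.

EV = 1/12 × 920 + 1/6 × 970 + 3/4 × 210 = 76.6667 + 161.6667 + 157.5 = 395.8333

395.83 points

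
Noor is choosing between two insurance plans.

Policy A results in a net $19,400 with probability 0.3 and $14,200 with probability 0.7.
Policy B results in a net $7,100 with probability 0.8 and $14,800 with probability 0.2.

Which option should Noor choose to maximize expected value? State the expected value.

Policy A ($15,760)

Policy A = 0.3 × 19400 + 0.7 × 14200 = 5820 + 9940 = 15760
Policy B = 0.8 × 7100 + 0.2 × 14800 = 5680 + 2960 = 8640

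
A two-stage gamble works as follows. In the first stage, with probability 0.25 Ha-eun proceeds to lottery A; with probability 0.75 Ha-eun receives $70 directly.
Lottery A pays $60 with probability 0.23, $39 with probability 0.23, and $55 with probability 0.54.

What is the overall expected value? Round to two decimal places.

EV(A) = 0.23 × 60 + 0.23 × 39 + 0.54 × 55 = 13.8 + 8.97 + 29.7 = 52.47
Branch B: 70 (certain)
Overall = 0.25 × 52.47 + 0.75 × 70 = 13.1175 + 52.5 = 65.6175

$65.62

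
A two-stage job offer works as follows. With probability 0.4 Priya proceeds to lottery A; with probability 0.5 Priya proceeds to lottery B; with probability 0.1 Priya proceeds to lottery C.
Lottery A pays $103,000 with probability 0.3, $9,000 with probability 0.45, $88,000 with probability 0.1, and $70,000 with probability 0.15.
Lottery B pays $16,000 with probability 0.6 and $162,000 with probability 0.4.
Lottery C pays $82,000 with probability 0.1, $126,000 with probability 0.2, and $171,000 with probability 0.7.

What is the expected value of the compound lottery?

$74,210

EV(A) = 0.3 × 103000 + 0.45 × 9000 + 0.1 × 88000 + 0.15 × 70000 = 30900 + 4050 + 8800 + 10500 = 54250
EV(B) = 0.6 × 16000 + 0.4 × 162000 = 9600 + 64800 = 74400
EV(C) = 0.1 × 82000 + 0.2 × 126000 + 0.7 × 171000 = 8200 + 25200 + 119700 = 153100
Overall = 0.4 × 54250 + 0.5 × 74400 + 0.1 × 153100 = 21700 + 37200 + 15310 = 74210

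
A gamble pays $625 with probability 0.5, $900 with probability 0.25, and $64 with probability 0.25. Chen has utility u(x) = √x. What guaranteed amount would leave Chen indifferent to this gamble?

$484

E[u] = 0.5·√625 + 0.25·√900 + 0.25·√64 = 0.5·25 + 0.25·30 + 0.25·8 = 22
CE = (22)² = 484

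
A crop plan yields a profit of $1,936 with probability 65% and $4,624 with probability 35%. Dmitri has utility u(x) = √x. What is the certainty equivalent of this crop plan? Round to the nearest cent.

E[u] = 0.65·√1936 + 0.35·√4624 = 0.65·44 + 0.35·68 = 52.4
CE = (52.4)² = 2745.76

$2,745.76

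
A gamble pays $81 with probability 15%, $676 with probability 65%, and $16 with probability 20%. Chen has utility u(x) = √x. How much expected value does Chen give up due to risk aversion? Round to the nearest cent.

E[u] = 0.15·√81 + 0.65·√676 + 0.2·√16 = 0.15·9 + 0.65·26 + 0.2·4 = 19.05
CE = (19.05)² = 362.9025
Risk premium = EV − CE = 454.75 − 362.9025 = 91.8475

$91.85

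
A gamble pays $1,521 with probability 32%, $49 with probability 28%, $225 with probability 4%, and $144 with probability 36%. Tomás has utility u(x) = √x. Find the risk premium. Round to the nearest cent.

E[u] = 0.32·√1521 + 0.28·√49 + 0.04·√225 + 0.36·√144 = 0.32·39 + 0.28·7 + 0.04·15 + 0.36·12 = 19.36
CE = (19.36)² = 374.8096
Risk premium = EV − CE = 561.28 − 374.8096 = 186.4704

$186.47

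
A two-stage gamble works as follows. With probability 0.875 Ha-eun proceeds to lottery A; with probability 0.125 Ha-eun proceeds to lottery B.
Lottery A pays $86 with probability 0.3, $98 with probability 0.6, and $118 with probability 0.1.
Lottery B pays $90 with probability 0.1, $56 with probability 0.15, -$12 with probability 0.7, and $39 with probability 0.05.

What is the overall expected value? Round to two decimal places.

$85.72

EV(A) = 0.3 × 86 + 0.6 × 98 + 0.1 × 118 = 25.8 + 58.8 + 11.8 = 96.4
EV(B) = 0.1 × 90 + 0.15 × 56 + 0.7 × (-12) + 0.05 × 39 = 9 + 8.4 − 8.4 + 1.95 = 10.95
Overall = 0.875 × 96.4 + 0.125 × 10.95 = 84.35 + 1.36875 = 85.71875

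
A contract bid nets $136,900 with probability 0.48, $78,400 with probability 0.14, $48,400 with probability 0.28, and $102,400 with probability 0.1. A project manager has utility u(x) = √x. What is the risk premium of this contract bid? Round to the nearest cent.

E[u] = 0.48·√136900 + 0.14·√78400 + 0.28·√48400 + 0.1·√102400 = 0.48·370 + 0.14·280 + 0.28·220 + 0.1·320 = 310.4
CE = (310.4)² = 96348.16
Risk premium = EV − CE = 100480 − 96348.16 = 4131.84

$4,131.84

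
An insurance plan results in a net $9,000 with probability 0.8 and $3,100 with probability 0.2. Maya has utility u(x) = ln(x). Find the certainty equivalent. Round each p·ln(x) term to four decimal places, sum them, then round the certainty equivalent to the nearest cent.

$7,272.10

E[u] = 0.8·ln(9000) + 0.2·ln(3100) = 7.2840 + 1.6078 = 8.8918
CE = e^8.8918 ≈ 7272.10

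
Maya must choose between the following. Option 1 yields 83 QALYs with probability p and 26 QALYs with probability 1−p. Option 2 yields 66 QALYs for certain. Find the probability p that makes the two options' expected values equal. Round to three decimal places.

p = 0.702

p·83 + (1−p)·26 = 66
57p + 26 = 66
p = (66 − 26) / 57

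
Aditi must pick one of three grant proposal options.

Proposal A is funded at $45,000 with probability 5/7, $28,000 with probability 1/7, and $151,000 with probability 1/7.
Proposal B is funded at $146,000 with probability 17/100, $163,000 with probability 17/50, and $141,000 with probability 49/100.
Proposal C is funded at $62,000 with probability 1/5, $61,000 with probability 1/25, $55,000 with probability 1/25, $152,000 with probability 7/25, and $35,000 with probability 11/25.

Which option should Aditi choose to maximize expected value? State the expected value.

Proposal B ($149,330)

Proposal A = 5/7 × 45000 + 1/7 × 28000 + 1/7 × 151000 = 32142.8571 + 4000 + 21571.4286 = 57714.2857
Proposal B = 17/100 × 146000 + 17/50 × 163000 + 49/100 × 141000 = 24820 + 55420 + 69090 = 149330
Proposal C = 1/5 × 62000 + 1/25 × 61000 + 1/25 × 55000 + 7/25 × 152000 + 11/25 × 35000 = 12400 + 2440 + 2200 + 42560 + 15400 = 75000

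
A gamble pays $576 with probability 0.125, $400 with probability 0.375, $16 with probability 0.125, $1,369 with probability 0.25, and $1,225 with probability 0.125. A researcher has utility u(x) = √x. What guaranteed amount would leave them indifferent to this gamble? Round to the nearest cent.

E[u] = 0.125·√576 + 0.375·√400 + 0.125·√16 + 0.25·√1369 + 0.125·√1225 = 0.125·24 + 0.375·20 + 0.125·4 + 0.25·37 + 0.125·35 = 24.625
CE = (24.625)² = 606.390625

$606.39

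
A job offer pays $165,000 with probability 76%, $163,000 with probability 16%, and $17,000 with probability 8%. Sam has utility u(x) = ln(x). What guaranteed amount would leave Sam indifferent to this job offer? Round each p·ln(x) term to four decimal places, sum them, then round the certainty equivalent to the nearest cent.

$137,296.76

E[u] = 0.76·ln(165000) + 0.16·ln(163000) + 0.08·ln(17000) = 9.1304 + 1.9202 + 0.7793 = 11.8299
CE = e^11.8299 ≈ 137296.76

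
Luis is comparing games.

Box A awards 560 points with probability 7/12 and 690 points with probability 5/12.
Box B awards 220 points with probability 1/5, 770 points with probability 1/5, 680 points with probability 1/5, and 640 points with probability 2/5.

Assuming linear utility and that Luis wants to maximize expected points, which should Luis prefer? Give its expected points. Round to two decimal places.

Box A = 7/12 × 560 + 5/12 × 690 = 326.6667 + 287.5 = 614.1667
Box B = 1/5 × 220 + 1/5 × 770 + 1/5 × 680 + 2/5 × 640 = 44 + 154 + 136 + 256 = 590

Box A (614.17 points)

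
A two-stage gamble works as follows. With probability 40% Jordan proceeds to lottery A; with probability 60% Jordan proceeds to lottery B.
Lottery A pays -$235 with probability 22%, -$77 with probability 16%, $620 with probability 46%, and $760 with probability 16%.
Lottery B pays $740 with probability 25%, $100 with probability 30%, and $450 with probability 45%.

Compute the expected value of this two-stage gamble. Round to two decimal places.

EV(A) = 0.22 × (-235) + 0.16 × (-77) + 0.46 × 620 + 0.16 × 760 = -51.7 − 12.32 + 285.2 + 121.6 = 342.78
EV(B) = 0.25 × 740 + 0.3 × 100 + 0.45 × 450 = 185 + 30 + 202.5 = 417.5
Overall = 0.4 × 342.78 + 0.6 × 417.5 = 137.112 + 250.5 = 387.612

$387.61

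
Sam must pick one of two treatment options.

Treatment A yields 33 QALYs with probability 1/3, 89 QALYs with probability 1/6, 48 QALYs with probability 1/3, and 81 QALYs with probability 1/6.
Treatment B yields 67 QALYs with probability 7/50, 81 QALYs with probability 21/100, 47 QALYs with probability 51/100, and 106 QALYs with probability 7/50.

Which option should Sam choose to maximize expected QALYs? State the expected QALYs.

Treatment B (65.2 QALYs)

Treatment A = 1/3 × 33 + 1/6 × 89 + 1/3 × 48 + 1/6 × 81 = 11 + 14.8333 + 16 + 13.5 = 55.3333
Treatment B = 7/50 × 67 + 21/100 × 81 + 51/100 × 47 + 7/50 × 106 = 9.38 + 17.01 + 23.97 + 14.84 = 65.2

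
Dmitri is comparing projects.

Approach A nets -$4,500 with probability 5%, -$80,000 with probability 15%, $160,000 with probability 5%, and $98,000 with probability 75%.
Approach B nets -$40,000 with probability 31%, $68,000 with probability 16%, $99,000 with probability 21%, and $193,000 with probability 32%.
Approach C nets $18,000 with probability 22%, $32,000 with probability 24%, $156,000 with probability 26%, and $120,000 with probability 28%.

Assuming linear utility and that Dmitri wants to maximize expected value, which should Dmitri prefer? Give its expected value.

Approach A = 0.05 × (-4500) + 0.15 × (-80000) + 0.05 × 160000 + 0.75 × 98000 = -225 − 12000 + 8000 + 73500 = 69275
Approach B = 0.31 × (-40000) + 0.16 × 68000 + 0.21 × 99000 + 0.32 × 193000 = -12400 + 10880 + 20790 + 61760 = 81030
Approach C = 0.22 × 18000 + 0.24 × 32000 + 0.26 × 156000 + 0.28 × 120000 = 3960 + 7680 + 40560 + 33600 = 85800

Approach C ($85,800)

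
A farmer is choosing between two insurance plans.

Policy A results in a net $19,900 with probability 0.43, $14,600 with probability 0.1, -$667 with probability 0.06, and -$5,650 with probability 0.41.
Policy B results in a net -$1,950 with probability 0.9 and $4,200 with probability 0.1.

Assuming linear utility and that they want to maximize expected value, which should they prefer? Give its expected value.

Policy A = 0.43 × 19900 + 0.1 × 14600 + 0.06 × (-667) + 0.41 × (-5650) = 8557 + 1460 − 40.02 − 2316.5 = 7660.48
Policy B = 0.9 × (-1950) + 0.1 × 4200 = -1755 + 420 = -1335

Policy A ($7,660.48)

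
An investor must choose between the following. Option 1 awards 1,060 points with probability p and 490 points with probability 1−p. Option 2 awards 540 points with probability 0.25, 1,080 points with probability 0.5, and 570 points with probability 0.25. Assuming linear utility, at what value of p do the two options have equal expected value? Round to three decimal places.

p = 0.575

EV(Option 2) = 0.25 × 540 + 0.5 × 1080 + 0.25 × 570 = 135 + 540 + 142.5 = 817.5
p·1060 + (1−p)·490 = 817.5
570p + 490 = 817.5
p = (817.5 − 490) / 570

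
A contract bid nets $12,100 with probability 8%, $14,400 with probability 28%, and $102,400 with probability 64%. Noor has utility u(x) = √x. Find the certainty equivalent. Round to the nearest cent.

E[u] = 0.08·√12100 + 0.28·√14400 + 0.64·√102400 = 0.08·110 + 0.28·120 + 0.64·320 = 247.2
CE = (247.2)² = 61107.84

$61,107.84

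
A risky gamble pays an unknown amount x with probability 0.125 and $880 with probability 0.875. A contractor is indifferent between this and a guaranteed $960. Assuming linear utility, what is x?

0.125·x + 0.875·880 = 960
0.125·x = 960 − 770 = 190
x = 190 / 0.125 = 1520

x = $1,520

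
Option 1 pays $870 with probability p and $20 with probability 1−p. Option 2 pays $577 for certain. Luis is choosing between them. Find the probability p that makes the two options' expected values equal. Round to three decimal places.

p·870 + (1−p)·20 = 577
850p + 20 = 577
p = (577 − 20) / 850

p = 0.655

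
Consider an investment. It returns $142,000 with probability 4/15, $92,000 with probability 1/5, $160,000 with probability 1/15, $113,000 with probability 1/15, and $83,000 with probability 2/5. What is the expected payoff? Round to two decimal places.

$107,666.67

EV = 4/15 × 142000 + 1/5 × 92000 + 1/15 × 160000 + 1/15 × 113000 + 2/5 × 83000 = 37866.6667 + 18400 + 10666.6667 + 7533.3333 + 33200 = 107666.6667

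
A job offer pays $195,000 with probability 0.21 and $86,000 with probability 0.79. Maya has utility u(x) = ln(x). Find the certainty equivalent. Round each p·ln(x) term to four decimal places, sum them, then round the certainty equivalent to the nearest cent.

E[u] = 0.21·ln(195000) + 0.79·ln(86000) = 2.5580 + 8.9761 = 11.5341
CE = e^11.5341 ≈ 102140.03

$102,140.03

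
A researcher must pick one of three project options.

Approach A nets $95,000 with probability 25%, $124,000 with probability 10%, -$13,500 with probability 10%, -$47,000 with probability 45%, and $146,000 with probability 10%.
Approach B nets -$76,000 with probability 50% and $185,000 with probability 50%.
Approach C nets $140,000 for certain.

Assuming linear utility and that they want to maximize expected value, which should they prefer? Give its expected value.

Approach A = 0.25 × 95000 + 0.1 × 124000 + 0.1 × (-13500) + 0.45 × (-47000) + 0.1 × 146000 = 23750 + 12400 − 1350 − 21150 + 14600 = 28250
Approach B = 0.5 × (-76000) + 0.5 × 185000 = -38000 + 92500 = 54500
Approach C: 140000 (certain)

Approach C ($140,000)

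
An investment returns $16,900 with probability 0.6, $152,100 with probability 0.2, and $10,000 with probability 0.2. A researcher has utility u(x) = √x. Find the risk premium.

$11,584

E[u] = 0.6·√16900 + 0.2·√152100 + 0.2·√10000 = 0.6·130 + 0.2·390 + 0.2·100 = 176
CE = (176)² = 30976
Risk premium = EV − CE = 42560 − 30976 = 11584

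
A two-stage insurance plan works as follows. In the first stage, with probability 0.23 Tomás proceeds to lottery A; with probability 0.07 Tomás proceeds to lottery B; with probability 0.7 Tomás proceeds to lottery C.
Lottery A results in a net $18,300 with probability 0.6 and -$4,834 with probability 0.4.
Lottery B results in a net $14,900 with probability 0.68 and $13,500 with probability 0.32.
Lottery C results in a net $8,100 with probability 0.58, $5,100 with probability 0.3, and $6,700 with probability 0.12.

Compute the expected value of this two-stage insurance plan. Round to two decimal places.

EV(A) = 0.6 × 18300 + 0.4 × (-4834) = 10980 − 1933.6 = 9046.4
EV(B) = 0.68 × 14900 + 0.32 × 13500 = 10132 + 4320 = 14452
EV(C) = 0.58 × 8100 + 0.3 × 5100 + 0.12 × 6700 = 4698 + 1530 + 804 = 7032
Overall = 0.23 × 9046.4 + 0.07 × 14452 + 0.7 × 7032 = 2080.672 + 1011.64 + 4922.4 = 8014.712

$8,014.71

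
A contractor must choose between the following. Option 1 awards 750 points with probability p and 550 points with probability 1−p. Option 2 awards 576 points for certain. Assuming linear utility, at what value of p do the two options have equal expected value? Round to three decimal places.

p = 0.130

p·750 + (1−p)·550 = 576
200p + 550 = 576
p = (576 − 550) / 200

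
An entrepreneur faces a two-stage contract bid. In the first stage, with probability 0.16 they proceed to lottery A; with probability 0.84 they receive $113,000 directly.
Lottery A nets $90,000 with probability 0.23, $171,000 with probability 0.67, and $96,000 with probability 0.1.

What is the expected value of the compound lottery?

EV(A) = 0.23 × 90000 + 0.67 × 171000 + 0.1 × 96000 = 20700 + 114570 + 9600 = 144870
Branch B: 113000 (certain)
Overall = 0.16 × 144870 + 0.84 × 113000 = 23179.2 + 94920 = 118099.2

$118,099.20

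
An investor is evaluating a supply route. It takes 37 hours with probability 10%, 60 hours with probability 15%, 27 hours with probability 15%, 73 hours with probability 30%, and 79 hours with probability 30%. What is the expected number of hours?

EV = 0.1 × 37 + 0.15 × 60 + 0.15 × 27 + 0.3 × 73 + 0.3 × 79 = 3.7 + 9 + 4.05 + 21.9 + 23.7 = 62.35

62.35 hours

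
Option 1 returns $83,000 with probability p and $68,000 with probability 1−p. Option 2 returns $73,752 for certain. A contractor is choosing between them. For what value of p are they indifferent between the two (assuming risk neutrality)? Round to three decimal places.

p·83000 + (1−p)·68000 = 73752
15000p + 68000 = 73752
p = (73752 − 68000) / 15000

p = 0.383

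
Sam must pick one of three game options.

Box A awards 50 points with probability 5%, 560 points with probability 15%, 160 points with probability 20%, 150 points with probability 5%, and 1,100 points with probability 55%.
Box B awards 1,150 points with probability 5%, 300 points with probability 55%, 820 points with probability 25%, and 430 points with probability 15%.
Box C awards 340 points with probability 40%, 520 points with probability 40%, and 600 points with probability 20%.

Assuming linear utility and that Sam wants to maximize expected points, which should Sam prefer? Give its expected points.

Box A = 0.05 × 50 + 0.15 × 560 + 0.2 × 160 + 0.05 × 150 + 0.55 × 1100 = 2.5 + 84 + 32 + 7.5 + 605 = 731
Box B = 0.05 × 1150 + 0.55 × 300 + 0.25 × 820 + 0.15 × 430 = 57.5 + 165 + 205 + 64.5 = 492
Box C = 0.4 × 340 + 0.4 × 520 + 0.2 × 600 = 136 + 208 + 120 = 464

Box A (731 points)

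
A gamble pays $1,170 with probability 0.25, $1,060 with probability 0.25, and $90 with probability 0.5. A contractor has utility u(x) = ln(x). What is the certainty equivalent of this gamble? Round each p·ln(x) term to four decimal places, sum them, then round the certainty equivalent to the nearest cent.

E[u] = 0.25·ln(1170) + 0.25·ln(1060) + 0.5·ln(90) = 1.7662 + 1.7415 + 2.2499 = 5.7576
CE = e^5.7576 ≈ 316.59

$316.59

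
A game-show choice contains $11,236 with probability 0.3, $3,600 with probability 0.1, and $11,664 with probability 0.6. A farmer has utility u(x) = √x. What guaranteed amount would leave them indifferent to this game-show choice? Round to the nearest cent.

E[u] = 0.3·√11236 + 0.1·√3600 + 0.6·√11664 = 0.3·106 + 0.1·60 + 0.6·108 = 102.6
CE = (102.6)² = 10526.76

$10,526.76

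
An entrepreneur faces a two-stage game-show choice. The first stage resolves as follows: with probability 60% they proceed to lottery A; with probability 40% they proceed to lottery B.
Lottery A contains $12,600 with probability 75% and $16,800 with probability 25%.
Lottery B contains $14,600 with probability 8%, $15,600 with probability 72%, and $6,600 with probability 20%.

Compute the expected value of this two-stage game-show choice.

EV(A) = 0.75 × 12600 + 0.25 × 16800 = 9450 + 4200 = 13650
EV(B) = 0.08 × 14600 + 0.72 × 15600 + 0.2 × 6600 = 1168 + 11232 + 1320 = 13720
Overall = 0.6 × 13650 + 0.4 × 13720 = 8190 + 5488 = 13678

$13,678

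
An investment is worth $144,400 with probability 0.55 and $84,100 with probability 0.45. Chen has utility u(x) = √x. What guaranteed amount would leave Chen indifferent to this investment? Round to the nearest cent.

$115,260.25

E[u] = 0.55·√144400 + 0.45·√84100 = 0.55·380 + 0.45·290 = 339.5
CE = (339.5)² = 115260.25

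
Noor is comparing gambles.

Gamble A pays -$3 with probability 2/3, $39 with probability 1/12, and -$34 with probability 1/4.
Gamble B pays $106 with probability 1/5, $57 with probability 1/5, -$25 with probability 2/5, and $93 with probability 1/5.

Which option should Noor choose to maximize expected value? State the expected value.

Gamble A = 2/3 × (-3) + 1/12 × 39 + 1/4 × (-34) = -2 + 3.25 − 8.5 = -7.25
Gamble B = 1/5 × 106 + 1/5 × 57 + 2/5 × (-25) + 1/5 × 93 = 21.2 + 11.4 − 10 + 18.6 = 41.2

Gamble B ($41.20)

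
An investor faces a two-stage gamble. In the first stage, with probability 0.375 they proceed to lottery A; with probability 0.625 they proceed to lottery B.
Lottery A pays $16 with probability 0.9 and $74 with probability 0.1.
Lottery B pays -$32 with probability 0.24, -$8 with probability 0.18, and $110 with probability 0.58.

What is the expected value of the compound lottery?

$42.35

EV(A) = 0.9 × 16 + 0.1 × 74 = 14.4 + 7.4 = 21.8
EV(B) = 0.24 × (-32) + 0.18 × (-8) + 0.58 × 110 = -7.68 − 1.44 + 63.8 = 54.68
Overall = 0.375 × 21.8 + 0.625 × 54.68 = 8.175 + 34.175 = 42.35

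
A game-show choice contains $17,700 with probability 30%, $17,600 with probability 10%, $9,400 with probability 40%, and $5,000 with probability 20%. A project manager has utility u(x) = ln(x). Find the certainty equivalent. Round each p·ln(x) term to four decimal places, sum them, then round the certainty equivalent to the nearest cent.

$10,665.83

E[u] = 0.3·ln(17700) + 0.1·ln(17600) + 0.4·ln(9400) + 0.2·ln(5000) = 2.9344 + 0.9776 + 3.6594 + 1.7034 = 9.2748
CE = e^9.2748 ≈ 10665.83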